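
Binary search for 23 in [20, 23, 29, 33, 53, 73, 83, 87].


Step 1: lo=0, hi=7, mid=3, val=33
Step 2: lo=0, hi=2, mid=1, val=23

Found at index 1


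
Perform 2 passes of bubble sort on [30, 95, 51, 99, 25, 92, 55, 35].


Initial: [30, 95, 51, 99, 25, 92, 55, 35]
Pass 1: [30, 51, 95, 25, 92, 55, 35, 99] (5 swaps)
Pass 2: [30, 51, 25, 92, 55, 35, 95, 99] (4 swaps)

After 2 passes: [30, 51, 25, 92, 55, 35, 95, 99]


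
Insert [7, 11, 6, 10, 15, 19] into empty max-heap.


Insert 7: [7]
Insert 11: [11, 7]
Insert 6: [11, 7, 6]
Insert 10: [11, 10, 6, 7]
Insert 15: [15, 11, 6, 7, 10]
Insert 19: [19, 11, 15, 7, 10, 6]

Final heap: [19, 11, 15, 7, 10, 6]


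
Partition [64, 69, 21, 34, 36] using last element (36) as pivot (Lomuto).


Pivot: 36
  21 <= 36: swap -> [21, 69, 64, 34, 36]
  34 <= 36: swap -> [21, 34, 64, 69, 36]
Place pivot at 2: [21, 34, 36, 69, 64]

Partitioned: [21, 34, 36, 69, 64]


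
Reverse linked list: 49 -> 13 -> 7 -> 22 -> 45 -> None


Step 1: curr=49, set curr.next=prev(None) | reversed so far: 49
Step 2: curr=13, set curr.next=prev(49) | reversed so far: 13 -> 49
Step 3: curr=7, set curr.next=prev(13) | reversed so far: 7 -> 13 -> 49
Step 4: curr=22, set curr.next=prev(7) | reversed so far: 22 -> 7 -> 13 -> 49
Step 5: curr=45, set curr.next=prev(22) | reversed so far: 45 -> 22 -> 7 -> 13 -> 49

45 -> 22 -> 7 -> 13 -> 49 -> None


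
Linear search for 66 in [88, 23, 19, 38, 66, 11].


i=0: 88!=66
i=1: 23!=66
i=2: 19!=66
i=3: 38!=66
i=4: 66==66 found!

Found at 4, 5 comps


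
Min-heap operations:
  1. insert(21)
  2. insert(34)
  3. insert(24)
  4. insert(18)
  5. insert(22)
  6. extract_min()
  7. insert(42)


insert(21) -> [21]
insert(34) -> [21, 34]
insert(24) -> [21, 34, 24]
insert(18) -> [18, 21, 24, 34]
insert(22) -> [18, 21, 24, 34, 22]
extract_min()->18, [21, 22, 24, 34]
insert(42) -> [21, 22, 24, 34, 42]

Final heap: [21, 22, 24, 34, 42]


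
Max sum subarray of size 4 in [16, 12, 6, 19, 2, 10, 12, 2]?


[0:4]: 53
[1:5]: 39
[2:6]: 37
[3:7]: 43
[4:8]: 26

Max: 53 at [0:4]


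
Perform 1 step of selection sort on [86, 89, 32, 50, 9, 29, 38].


Initial: [86, 89, 32, 50, 9, 29, 38]
Step 1: min=9 at 4
  Swap: [9, 89, 32, 50, 86, 29, 38]

After 1 step: [9, 89, 32, 50, 86, 29, 38]


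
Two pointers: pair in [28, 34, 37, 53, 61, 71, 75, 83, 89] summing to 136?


lo=0(28)+hi=8(89)=117
lo=1(34)+hi=8(89)=123
lo=2(37)+hi=8(89)=126
lo=3(53)+hi=8(89)=142
lo=3(53)+hi=7(83)=136

Yes: 53+83=136


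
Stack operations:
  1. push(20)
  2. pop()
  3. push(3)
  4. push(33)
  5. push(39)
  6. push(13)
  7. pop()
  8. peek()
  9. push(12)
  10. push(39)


push(20) -> [20]
pop()->20, []
push(3) -> [3]
push(33) -> [3, 33]
push(39) -> [3, 33, 39]
push(13) -> [3, 33, 39, 13]
pop()->13, [3, 33, 39]
peek()->39
push(12) -> [3, 33, 39, 12]
push(39) -> [3, 33, 39, 12, 39]

Final stack: [3, 33, 39, 12, 39]


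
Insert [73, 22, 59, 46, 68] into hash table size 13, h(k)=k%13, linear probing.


Insert 73: h=8 -> slot 8
Insert 22: h=9 -> slot 9
Insert 59: h=7 -> slot 7
Insert 46: h=7, 3 probes -> slot 10
Insert 68: h=3 -> slot 3

Table: [None, None, None, 68, None, None, None, 59, 73, 22, 46, None, None]


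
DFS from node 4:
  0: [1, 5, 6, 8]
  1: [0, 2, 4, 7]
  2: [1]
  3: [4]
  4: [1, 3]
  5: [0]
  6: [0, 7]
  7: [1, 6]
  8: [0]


Visit 4, push [3, 1]
Visit 1, push [7, 2, 0]
Visit 0, push [8, 6, 5]
Visit 5, push []
Visit 6, push [7]
Visit 7, push []
Visit 8, push []
Visit 2, push []
Visit 3, push []

DFS order: [4, 1, 0, 5, 6, 7, 8, 2, 3]


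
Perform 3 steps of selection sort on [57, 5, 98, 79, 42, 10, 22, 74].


Initial: [57, 5, 98, 79, 42, 10, 22, 74]
Step 1: min=5 at 1
  Swap: [5, 57, 98, 79, 42, 10, 22, 74]
Step 2: min=10 at 5
  Swap: [5, 10, 98, 79, 42, 57, 22, 74]
Step 3: min=22 at 6
  Swap: [5, 10, 22, 79, 42, 57, 98, 74]

After 3 steps: [5, 10, 22, 79, 42, 57, 98, 74]


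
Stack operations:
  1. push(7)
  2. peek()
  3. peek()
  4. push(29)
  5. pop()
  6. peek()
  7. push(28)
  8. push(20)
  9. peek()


push(7) -> [7]
peek()->7
peek()->7
push(29) -> [7, 29]
pop()->29, [7]
peek()->7
push(28) -> [7, 28]
push(20) -> [7, 28, 20]
peek()->20

Final stack: [7, 28, 20]


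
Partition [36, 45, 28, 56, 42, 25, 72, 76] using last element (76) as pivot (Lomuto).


Pivot: 76
  36 <= 76: advance i (no swap)
  45 <= 76: advance i (no swap)
  28 <= 76: advance i (no swap)
  56 <= 76: advance i (no swap)
  42 <= 76: advance i (no swap)
  25 <= 76: advance i (no swap)
  72 <= 76: advance i (no swap)
Place pivot at 7: [36, 45, 28, 56, 42, 25, 72, 76]

Partitioned: [36, 45, 28, 56, 42, 25, 72, 76]


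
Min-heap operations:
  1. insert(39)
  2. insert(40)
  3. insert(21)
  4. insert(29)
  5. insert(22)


insert(39) -> [39]
insert(40) -> [39, 40]
insert(21) -> [21, 40, 39]
insert(29) -> [21, 29, 39, 40]
insert(22) -> [21, 22, 39, 40, 29]

Final heap: [21, 22, 39, 40, 29]


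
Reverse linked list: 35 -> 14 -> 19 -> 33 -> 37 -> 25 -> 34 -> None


Step 1: curr=35, set curr.next=prev(None) | reversed so far: 35
Step 2: curr=14, set curr.next=prev(35) | reversed so far: 14 -> 35
Step 3: curr=19, set curr.next=prev(14) | reversed so far: 19 -> 14 -> 35
Step 4: curr=33, set curr.next=prev(19) | reversed so far: 33 -> 19 -> 14 -> 35
Step 5: curr=37, set curr.next=prev(33) | reversed so far: 37 -> 33 -> 19 -> 14 -> 35
Step 6: curr=25, set curr.next=prev(37) | reversed so far: 25 -> 37 -> 33 -> 19 -> 14 -> 35
Step 7: curr=34, set curr.next=prev(25) | reversed so far: 34 -> 25 -> 37 -> 33 -> 19 -> 14 -> 35

34 -> 25 -> 37 -> 33 -> 19 -> 14 -> 35 -> None


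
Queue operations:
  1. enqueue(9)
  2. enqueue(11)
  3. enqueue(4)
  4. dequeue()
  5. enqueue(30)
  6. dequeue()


enqueue(9) -> [9]
enqueue(11) -> [9, 11]
enqueue(4) -> [9, 11, 4]
dequeue()->9, [11, 4]
enqueue(30) -> [11, 4, 30]
dequeue()->11, [4, 30]

Final queue: [4, 30]


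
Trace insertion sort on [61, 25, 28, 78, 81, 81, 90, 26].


Initial: [61, 25, 28, 78, 81, 81, 90, 26]
Insert 25: [25, 61, 28, 78, 81, 81, 90, 26]
Insert 28: [25, 28, 61, 78, 81, 81, 90, 26]
Insert 78: [25, 28, 61, 78, 81, 81, 90, 26]
Insert 81: [25, 28, 61, 78, 81, 81, 90, 26]
Insert 81: [25, 28, 61, 78, 81, 81, 90, 26]
Insert 90: [25, 28, 61, 78, 81, 81, 90, 26]
Insert 26: [25, 26, 28, 61, 78, 81, 81, 90]

Sorted: [25, 26, 28, 61, 78, 81, 81, 90]


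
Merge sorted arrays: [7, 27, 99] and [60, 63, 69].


Take 7 from A
Take 27 from A
Take 60 from B
Take 63 from B
Take 69 from B

Merged: [7, 27, 60, 63, 69, 99]


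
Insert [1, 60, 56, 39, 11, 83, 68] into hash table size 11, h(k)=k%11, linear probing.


Insert 1: h=1 -> slot 1
Insert 60: h=5 -> slot 5
Insert 56: h=1, 1 probes -> slot 2
Insert 39: h=6 -> slot 6
Insert 11: h=0 -> slot 0
Insert 83: h=6, 1 probes -> slot 7
Insert 68: h=2, 1 probes -> slot 3

Table: [11, 1, 56, 68, None, 60, 39, 83, None, None, None]


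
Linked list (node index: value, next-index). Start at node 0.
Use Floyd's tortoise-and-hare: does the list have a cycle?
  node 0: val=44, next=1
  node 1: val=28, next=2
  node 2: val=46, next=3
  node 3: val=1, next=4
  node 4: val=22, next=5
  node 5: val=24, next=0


Floyd's tortoise (slow, +1) and hare (fast, +2):
  init: slow=0, fast=0
  step 1: slow=1, fast=2
  step 2: slow=2, fast=4
  step 3: slow=3, fast=0
  step 4: slow=4, fast=2
  step 5: slow=5, fast=4
  step 6: slow=0, fast=0
  slow == fast at node 0: cycle detected

Cycle: yes


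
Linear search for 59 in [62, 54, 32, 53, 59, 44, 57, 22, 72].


i=0: 62!=59
i=1: 54!=59
i=2: 32!=59
i=3: 53!=59
i=4: 59==59 found!

Found at 4, 5 comps


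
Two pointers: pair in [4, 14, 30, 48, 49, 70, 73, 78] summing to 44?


lo=0(4)+hi=7(78)=82
lo=0(4)+hi=6(73)=77
lo=0(4)+hi=5(70)=74
lo=0(4)+hi=4(49)=53
lo=0(4)+hi=3(48)=52
lo=0(4)+hi=2(30)=34
lo=1(14)+hi=2(30)=44

Yes: 14+30=44


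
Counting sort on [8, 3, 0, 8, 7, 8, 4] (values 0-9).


Input: [8, 3, 0, 8, 7, 8, 4]
Counts: [1, 0, 0, 1, 1, 0, 0, 1, 3, 0]

Sorted: [0, 3, 4, 7, 8, 8, 8]


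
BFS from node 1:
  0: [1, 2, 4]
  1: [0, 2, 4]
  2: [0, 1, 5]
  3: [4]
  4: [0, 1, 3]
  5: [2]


Visit 1, enqueue [0, 2, 4]
Visit 0, enqueue []
Visit 2, enqueue [5]
Visit 4, enqueue [3]
Visit 5, enqueue []
Visit 3, enqueue []

BFS order: [1, 0, 2, 4, 5, 3]


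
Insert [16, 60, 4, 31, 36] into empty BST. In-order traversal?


Insert 16: root
Insert 60: R from 16
Insert 4: L from 16
Insert 31: R from 16 -> L from 60
Insert 36: R from 16 -> L from 60 -> R from 31

In-order: [4, 16, 31, 36, 60]


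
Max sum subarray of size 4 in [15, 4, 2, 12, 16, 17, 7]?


[0:4]: 33
[1:5]: 34
[2:6]: 47
[3:7]: 52

Max: 52 at [3:7]


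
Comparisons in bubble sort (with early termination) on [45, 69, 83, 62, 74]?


Algorithm: bubble sort (with early termination)
Input: [45, 69, 83, 62, 74]
Sorted: [45, 62, 69, 74, 83]

9


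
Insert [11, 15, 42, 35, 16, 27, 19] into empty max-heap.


Insert 11: [11]
Insert 15: [15, 11]
Insert 42: [42, 11, 15]
Insert 35: [42, 35, 15, 11]
Insert 16: [42, 35, 15, 11, 16]
Insert 27: [42, 35, 27, 11, 16, 15]
Insert 19: [42, 35, 27, 11, 16, 15, 19]

Final heap: [42, 35, 27, 11, 16, 15, 19]


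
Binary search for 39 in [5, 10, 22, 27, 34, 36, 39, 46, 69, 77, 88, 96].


Step 1: lo=0, hi=11, mid=5, val=36
Step 2: lo=6, hi=11, mid=8, val=69
Step 3: lo=6, hi=7, mid=6, val=39

Found at index 6


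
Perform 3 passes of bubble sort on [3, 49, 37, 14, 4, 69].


Initial: [3, 49, 37, 14, 4, 69]
Pass 1: [3, 37, 14, 4, 49, 69] (3 swaps)
Pass 2: [3, 14, 4, 37, 49, 69] (2 swaps)
Pass 3: [3, 4, 14, 37, 49, 69] (1 swaps)

After 3 passes: [3, 4, 14, 37, 49, 69]


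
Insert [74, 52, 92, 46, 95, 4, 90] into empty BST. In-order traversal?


Insert 74: root
Insert 52: L from 74
Insert 92: R from 74
Insert 46: L from 74 -> L from 52
Insert 95: R from 74 -> R from 92
Insert 4: L from 74 -> L from 52 -> L from 46
Insert 90: R from 74 -> L from 92

In-order: [4, 46, 52, 74, 90, 92, 95]


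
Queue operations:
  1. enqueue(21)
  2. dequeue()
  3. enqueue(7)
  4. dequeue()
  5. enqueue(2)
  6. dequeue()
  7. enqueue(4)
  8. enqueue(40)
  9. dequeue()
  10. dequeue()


enqueue(21) -> [21]
dequeue()->21, []
enqueue(7) -> [7]
dequeue()->7, []
enqueue(2) -> [2]
dequeue()->2, []
enqueue(4) -> [4]
enqueue(40) -> [4, 40]
dequeue()->4, [40]
dequeue()->40, []

Final queue: []


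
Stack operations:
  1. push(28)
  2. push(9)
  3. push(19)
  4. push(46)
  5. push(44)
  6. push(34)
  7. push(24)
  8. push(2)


push(28) -> [28]
push(9) -> [28, 9]
push(19) -> [28, 9, 19]
push(46) -> [28, 9, 19, 46]
push(44) -> [28, 9, 19, 46, 44]
push(34) -> [28, 9, 19, 46, 44, 34]
push(24) -> [28, 9, 19, 46, 44, 34, 24]
push(2) -> [28, 9, 19, 46, 44, 34, 24, 2]

Final stack: [28, 9, 19, 46, 44, 34, 24, 2]


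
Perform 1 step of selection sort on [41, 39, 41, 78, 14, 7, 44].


Initial: [41, 39, 41, 78, 14, 7, 44]
Step 1: min=7 at 5
  Swap: [7, 39, 41, 78, 14, 41, 44]

After 1 step: [7, 39, 41, 78, 14, 41, 44]


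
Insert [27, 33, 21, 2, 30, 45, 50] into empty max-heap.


Insert 27: [27]
Insert 33: [33, 27]
Insert 21: [33, 27, 21]
Insert 2: [33, 27, 21, 2]
Insert 30: [33, 30, 21, 2, 27]
Insert 45: [45, 30, 33, 2, 27, 21]
Insert 50: [50, 30, 45, 2, 27, 21, 33]

Final heap: [50, 30, 45, 2, 27, 21, 33]


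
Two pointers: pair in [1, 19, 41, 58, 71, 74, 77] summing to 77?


lo=0(1)+hi=6(77)=78
lo=0(1)+hi=5(74)=75
lo=1(19)+hi=5(74)=93
lo=1(19)+hi=4(71)=90
lo=1(19)+hi=3(58)=77

Yes: 19+58=77


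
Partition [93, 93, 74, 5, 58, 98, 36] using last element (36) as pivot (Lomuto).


Pivot: 36
  5 <= 36: swap -> [5, 93, 74, 93, 58, 98, 36]
Place pivot at 1: [5, 36, 74, 93, 58, 98, 93]

Partitioned: [5, 36, 74, 93, 58, 98, 93]


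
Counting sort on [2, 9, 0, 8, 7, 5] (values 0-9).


Input: [2, 9, 0, 8, 7, 5]
Counts: [1, 0, 1, 0, 0, 1, 0, 1, 1, 1]

Sorted: [0, 2, 5, 7, 8, 9]


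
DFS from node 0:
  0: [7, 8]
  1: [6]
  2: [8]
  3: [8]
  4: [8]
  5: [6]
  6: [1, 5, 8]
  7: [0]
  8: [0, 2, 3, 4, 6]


Visit 0, push [8, 7]
Visit 7, push []
Visit 8, push [6, 4, 3, 2]
Visit 2, push []
Visit 3, push []
Visit 4, push []
Visit 6, push [5, 1]
Visit 1, push []
Visit 5, push []

DFS order: [0, 7, 8, 2, 3, 4, 6, 1, 5]


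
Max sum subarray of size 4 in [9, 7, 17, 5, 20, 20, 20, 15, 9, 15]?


[0:4]: 38
[1:5]: 49
[2:6]: 62
[3:7]: 65
[4:8]: 75
[5:9]: 64
[6:10]: 59

Max: 75 at [4:8]


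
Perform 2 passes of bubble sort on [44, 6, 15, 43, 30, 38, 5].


Initial: [44, 6, 15, 43, 30, 38, 5]
Pass 1: [6, 15, 43, 30, 38, 5, 44] (6 swaps)
Pass 2: [6, 15, 30, 38, 5, 43, 44] (3 swaps)

After 2 passes: [6, 15, 30, 38, 5, 43, 44]


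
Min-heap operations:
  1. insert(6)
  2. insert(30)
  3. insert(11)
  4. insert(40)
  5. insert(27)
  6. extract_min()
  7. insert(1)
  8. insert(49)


insert(6) -> [6]
insert(30) -> [6, 30]
insert(11) -> [6, 30, 11]
insert(40) -> [6, 30, 11, 40]
insert(27) -> [6, 27, 11, 40, 30]
extract_min()->6, [11, 27, 30, 40]
insert(1) -> [1, 11, 30, 40, 27]
insert(49) -> [1, 11, 30, 40, 27, 49]

Final heap: [1, 11, 30, 40, 27, 49]


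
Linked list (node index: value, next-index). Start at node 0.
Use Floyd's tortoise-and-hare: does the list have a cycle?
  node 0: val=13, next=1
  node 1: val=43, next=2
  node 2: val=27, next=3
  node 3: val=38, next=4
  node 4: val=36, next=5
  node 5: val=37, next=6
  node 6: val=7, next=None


Floyd's tortoise (slow, +1) and hare (fast, +2):
  init: slow=0, fast=0
  step 1: slow=1, fast=2
  step 2: slow=2, fast=4
  step 3: slow=3, fast=6
  step 4: fast -> None, no cycle

Cycle: no


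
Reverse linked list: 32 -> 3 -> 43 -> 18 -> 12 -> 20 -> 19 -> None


Step 1: curr=32, set curr.next=prev(None) | reversed so far: 32
Step 2: curr=3, set curr.next=prev(32) | reversed so far: 3 -> 32
Step 3: curr=43, set curr.next=prev(3) | reversed so far: 43 -> 3 -> 32
Step 4: curr=18, set curr.next=prev(43) | reversed so far: 18 -> 43 -> 3 -> 32
Step 5: curr=12, set curr.next=prev(18) | reversed so far: 12 -> 18 -> 43 -> 3 -> 32
Step 6: curr=20, set curr.next=prev(12) | reversed so far: 20 -> 12 -> 18 -> 43 -> 3 -> 32
Step 7: curr=19, set curr.next=prev(20) | reversed so far: 19 -> 20 -> 12 -> 18 -> 43 -> 3 -> 32

19 -> 20 -> 12 -> 18 -> 43 -> 3 -> 32 -> None


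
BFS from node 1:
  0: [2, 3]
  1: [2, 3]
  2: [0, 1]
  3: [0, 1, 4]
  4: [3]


Visit 1, enqueue [2, 3]
Visit 2, enqueue [0]
Visit 3, enqueue [4]
Visit 0, enqueue []
Visit 4, enqueue []

BFS order: [1, 2, 3, 0, 4]


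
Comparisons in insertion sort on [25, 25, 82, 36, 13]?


Algorithm: insertion sort
Input: [25, 25, 82, 36, 13]
Sorted: [13, 25, 25, 36, 82]

8


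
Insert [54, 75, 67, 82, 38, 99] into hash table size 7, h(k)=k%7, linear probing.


Insert 54: h=5 -> slot 5
Insert 75: h=5, 1 probes -> slot 6
Insert 67: h=4 -> slot 4
Insert 82: h=5, 2 probes -> slot 0
Insert 38: h=3 -> slot 3
Insert 99: h=1 -> slot 1

Table: [82, 99, None, 38, 67, 54, 75]


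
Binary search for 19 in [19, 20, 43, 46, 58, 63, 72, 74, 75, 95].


Step 1: lo=0, hi=9, mid=4, val=58
Step 2: lo=0, hi=3, mid=1, val=20
Step 3: lo=0, hi=0, mid=0, val=19

Found at index 0


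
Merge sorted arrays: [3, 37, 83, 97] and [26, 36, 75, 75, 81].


Take 3 from A
Take 26 from B
Take 36 from B
Take 37 from A
Take 75 from B
Take 75 from B
Take 81 from B

Merged: [3, 26, 36, 37, 75, 75, 81, 83, 97]


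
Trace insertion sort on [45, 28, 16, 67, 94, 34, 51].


Initial: [45, 28, 16, 67, 94, 34, 51]
Insert 28: [28, 45, 16, 67, 94, 34, 51]
Insert 16: [16, 28, 45, 67, 94, 34, 51]
Insert 67: [16, 28, 45, 67, 94, 34, 51]
Insert 94: [16, 28, 45, 67, 94, 34, 51]
Insert 34: [16, 28, 34, 45, 67, 94, 51]
Insert 51: [16, 28, 34, 45, 51, 67, 94]

Sorted: [16, 28, 34, 45, 51, 67, 94]


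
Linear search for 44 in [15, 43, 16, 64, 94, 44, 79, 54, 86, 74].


i=0: 15!=44
i=1: 43!=44
i=2: 16!=44
i=3: 64!=44
i=4: 94!=44
i=5: 44==44 found!

Found at 5, 6 comps


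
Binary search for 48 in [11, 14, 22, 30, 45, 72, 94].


Step 1: lo=0, hi=6, mid=3, val=30
Step 2: lo=4, hi=6, mid=5, val=72
Step 3: lo=4, hi=4, mid=4, val=45

Not found


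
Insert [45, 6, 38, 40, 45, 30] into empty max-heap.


Insert 45: [45]
Insert 6: [45, 6]
Insert 38: [45, 6, 38]
Insert 40: [45, 40, 38, 6]
Insert 45: [45, 45, 38, 6, 40]
Insert 30: [45, 45, 38, 6, 40, 30]

Final heap: [45, 45, 38, 6, 40, 30]


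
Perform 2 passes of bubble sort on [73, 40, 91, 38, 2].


Initial: [73, 40, 91, 38, 2]
Pass 1: [40, 73, 38, 2, 91] (3 swaps)
Pass 2: [40, 38, 2, 73, 91] (2 swaps)

After 2 passes: [40, 38, 2, 73, 91]


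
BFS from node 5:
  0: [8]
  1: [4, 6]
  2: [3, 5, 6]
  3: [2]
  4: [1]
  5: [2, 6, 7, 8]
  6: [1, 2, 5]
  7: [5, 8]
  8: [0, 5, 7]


Visit 5, enqueue [2, 6, 7, 8]
Visit 2, enqueue [3]
Visit 6, enqueue [1]
Visit 7, enqueue []
Visit 8, enqueue [0]
Visit 3, enqueue []
Visit 1, enqueue [4]
Visit 0, enqueue []
Visit 4, enqueue []

BFS order: [5, 2, 6, 7, 8, 3, 1, 0, 4]


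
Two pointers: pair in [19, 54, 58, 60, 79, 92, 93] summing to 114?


lo=0(19)+hi=6(93)=112
lo=1(54)+hi=6(93)=147
lo=1(54)+hi=5(92)=146
lo=1(54)+hi=4(79)=133
lo=1(54)+hi=3(60)=114

Yes: 54+60=114


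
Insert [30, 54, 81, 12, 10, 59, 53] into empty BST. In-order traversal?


Insert 30: root
Insert 54: R from 30
Insert 81: R from 30 -> R from 54
Insert 12: L from 30
Insert 10: L from 30 -> L from 12
Insert 59: R from 30 -> R from 54 -> L from 81
Insert 53: R from 30 -> L from 54

In-order: [10, 12, 30, 53, 54, 59, 81]


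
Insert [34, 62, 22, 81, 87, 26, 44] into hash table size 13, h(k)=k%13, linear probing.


Insert 34: h=8 -> slot 8
Insert 62: h=10 -> slot 10
Insert 22: h=9 -> slot 9
Insert 81: h=3 -> slot 3
Insert 87: h=9, 2 probes -> slot 11
Insert 26: h=0 -> slot 0
Insert 44: h=5 -> slot 5

Table: [26, None, None, 81, None, 44, None, None, 34, 22, 62, 87, None]


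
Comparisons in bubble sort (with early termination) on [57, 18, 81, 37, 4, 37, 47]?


Algorithm: bubble sort (with early termination)
Input: [57, 18, 81, 37, 4, 37, 47]
Sorted: [4, 18, 37, 37, 47, 57, 81]

20


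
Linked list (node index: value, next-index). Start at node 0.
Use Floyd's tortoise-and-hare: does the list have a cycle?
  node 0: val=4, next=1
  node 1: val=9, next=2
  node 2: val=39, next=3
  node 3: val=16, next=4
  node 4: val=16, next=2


Floyd's tortoise (slow, +1) and hare (fast, +2):
  init: slow=0, fast=0
  step 1: slow=1, fast=2
  step 2: slow=2, fast=4
  step 3: slow=3, fast=3
  slow == fast at node 3: cycle detected

Cycle: yes


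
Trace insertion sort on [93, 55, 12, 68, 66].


Initial: [93, 55, 12, 68, 66]
Insert 55: [55, 93, 12, 68, 66]
Insert 12: [12, 55, 93, 68, 66]
Insert 68: [12, 55, 68, 93, 66]
Insert 66: [12, 55, 66, 68, 93]

Sorted: [12, 55, 66, 68, 93]


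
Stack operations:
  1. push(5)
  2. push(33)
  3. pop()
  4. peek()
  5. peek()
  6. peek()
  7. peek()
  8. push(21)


push(5) -> [5]
push(33) -> [5, 33]
pop()->33, [5]
peek()->5
peek()->5
peek()->5
peek()->5
push(21) -> [5, 21]

Final stack: [5, 21]


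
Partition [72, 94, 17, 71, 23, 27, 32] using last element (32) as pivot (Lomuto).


Pivot: 32
  17 <= 32: swap -> [17, 94, 72, 71, 23, 27, 32]
  23 <= 32: swap -> [17, 23, 72, 71, 94, 27, 32]
  27 <= 32: swap -> [17, 23, 27, 71, 94, 72, 32]
Place pivot at 3: [17, 23, 27, 32, 94, 72, 71]

Partitioned: [17, 23, 27, 32, 94, 72, 71]


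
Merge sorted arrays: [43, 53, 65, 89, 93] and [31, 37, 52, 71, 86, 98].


Take 31 from B
Take 37 from B
Take 43 from A
Take 52 from B
Take 53 from A
Take 65 from A
Take 71 from B
Take 86 from B
Take 89 from A
Take 93 from A

Merged: [31, 37, 43, 52, 53, 65, 71, 86, 89, 93, 98]


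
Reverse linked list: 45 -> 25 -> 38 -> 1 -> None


Step 1: curr=45, set curr.next=prev(None) | reversed so far: 45
Step 2: curr=25, set curr.next=prev(45) | reversed so far: 25 -> 45
Step 3: curr=38, set curr.next=prev(25) | reversed so far: 38 -> 25 -> 45
Step 4: curr=1, set curr.next=prev(38) | reversed so far: 1 -> 38 -> 25 -> 45

1 -> 38 -> 25 -> 45 -> None


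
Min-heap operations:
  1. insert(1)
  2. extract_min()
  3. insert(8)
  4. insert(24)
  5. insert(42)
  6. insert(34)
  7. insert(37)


insert(1) -> [1]
extract_min()->1, []
insert(8) -> [8]
insert(24) -> [8, 24]
insert(42) -> [8, 24, 42]
insert(34) -> [8, 24, 42, 34]
insert(37) -> [8, 24, 42, 34, 37]

Final heap: [8, 24, 42, 34, 37]


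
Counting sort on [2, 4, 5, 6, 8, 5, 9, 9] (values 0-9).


Input: [2, 4, 5, 6, 8, 5, 9, 9]
Counts: [0, 0, 1, 0, 1, 2, 1, 0, 1, 2]

Sorted: [2, 4, 5, 5, 6, 8, 9, 9]


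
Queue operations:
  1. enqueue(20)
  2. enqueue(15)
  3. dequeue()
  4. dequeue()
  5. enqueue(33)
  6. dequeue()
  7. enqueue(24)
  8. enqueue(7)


enqueue(20) -> [20]
enqueue(15) -> [20, 15]
dequeue()->20, [15]
dequeue()->15, []
enqueue(33) -> [33]
dequeue()->33, []
enqueue(24) -> [24]
enqueue(7) -> [24, 7]

Final queue: [24, 7]


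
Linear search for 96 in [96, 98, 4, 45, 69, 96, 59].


i=0: 96==96 found!

Found at 0, 1 comps


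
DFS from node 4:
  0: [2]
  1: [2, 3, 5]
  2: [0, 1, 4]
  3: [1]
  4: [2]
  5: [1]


Visit 4, push [2]
Visit 2, push [1, 0]
Visit 0, push []
Visit 1, push [5, 3]
Visit 3, push []
Visit 5, push []

DFS order: [4, 2, 0, 1, 3, 5]


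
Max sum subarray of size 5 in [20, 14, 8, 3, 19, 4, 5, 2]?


[0:5]: 64
[1:6]: 48
[2:7]: 39
[3:8]: 33

Max: 64 at [0:5]


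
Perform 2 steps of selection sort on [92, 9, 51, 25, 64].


Initial: [92, 9, 51, 25, 64]
Step 1: min=9 at 1
  Swap: [9, 92, 51, 25, 64]
Step 2: min=25 at 3
  Swap: [9, 25, 51, 92, 64]

After 2 steps: [9, 25, 51, 92, 64]


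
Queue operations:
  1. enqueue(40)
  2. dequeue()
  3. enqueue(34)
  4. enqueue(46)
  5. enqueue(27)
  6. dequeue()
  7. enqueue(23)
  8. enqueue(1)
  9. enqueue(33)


enqueue(40) -> [40]
dequeue()->40, []
enqueue(34) -> [34]
enqueue(46) -> [34, 46]
enqueue(27) -> [34, 46, 27]
dequeue()->34, [46, 27]
enqueue(23) -> [46, 27, 23]
enqueue(1) -> [46, 27, 23, 1]
enqueue(33) -> [46, 27, 23, 1, 33]

Final queue: [46, 27, 23, 1, 33]


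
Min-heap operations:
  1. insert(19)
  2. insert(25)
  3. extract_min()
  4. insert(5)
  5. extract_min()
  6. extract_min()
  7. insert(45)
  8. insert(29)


insert(19) -> [19]
insert(25) -> [19, 25]
extract_min()->19, [25]
insert(5) -> [5, 25]
extract_min()->5, [25]
extract_min()->25, []
insert(45) -> [45]
insert(29) -> [29, 45]

Final heap: [29, 45]


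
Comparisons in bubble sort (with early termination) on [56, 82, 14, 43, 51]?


Algorithm: bubble sort (with early termination)
Input: [56, 82, 14, 43, 51]
Sorted: [14, 43, 51, 56, 82]

9


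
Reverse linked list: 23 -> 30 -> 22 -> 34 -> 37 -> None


Step 1: curr=23, set curr.next=prev(None) | reversed so far: 23
Step 2: curr=30, set curr.next=prev(23) | reversed so far: 30 -> 23
Step 3: curr=22, set curr.next=prev(30) | reversed so far: 22 -> 30 -> 23
Step 4: curr=34, set curr.next=prev(22) | reversed so far: 34 -> 22 -> 30 -> 23
Step 5: curr=37, set curr.next=prev(34) | reversed so far: 37 -> 34 -> 22 -> 30 -> 23

37 -> 34 -> 22 -> 30 -> 23 -> None


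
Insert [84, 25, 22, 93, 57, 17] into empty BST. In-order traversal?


Insert 84: root
Insert 25: L from 84
Insert 22: L from 84 -> L from 25
Insert 93: R from 84
Insert 57: L from 84 -> R from 25
Insert 17: L from 84 -> L from 25 -> L from 22

In-order: [17, 22, 25, 57, 84, 93]


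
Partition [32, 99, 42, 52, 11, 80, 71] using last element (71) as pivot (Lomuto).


Pivot: 71
  32 <= 71: advance i (no swap)
  42 <= 71: swap -> [32, 42, 99, 52, 11, 80, 71]
  52 <= 71: swap -> [32, 42, 52, 99, 11, 80, 71]
  11 <= 71: swap -> [32, 42, 52, 11, 99, 80, 71]
Place pivot at 4: [32, 42, 52, 11, 71, 80, 99]

Partitioned: [32, 42, 52, 11, 71, 80, 99]


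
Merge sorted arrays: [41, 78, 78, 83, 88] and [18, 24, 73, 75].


Take 18 from B
Take 24 from B
Take 41 from A
Take 73 from B
Take 75 from B

Merged: [18, 24, 41, 73, 75, 78, 78, 83, 88]


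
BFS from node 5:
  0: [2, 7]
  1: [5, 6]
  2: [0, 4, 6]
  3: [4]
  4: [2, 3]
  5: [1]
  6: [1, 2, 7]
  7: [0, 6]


Visit 5, enqueue [1]
Visit 1, enqueue [6]
Visit 6, enqueue [2, 7]
Visit 2, enqueue [0, 4]
Visit 7, enqueue []
Visit 0, enqueue []
Visit 4, enqueue [3]
Visit 3, enqueue []

BFS order: [5, 1, 6, 2, 7, 0, 4, 3]


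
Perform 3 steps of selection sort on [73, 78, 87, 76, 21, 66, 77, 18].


Initial: [73, 78, 87, 76, 21, 66, 77, 18]
Step 1: min=18 at 7
  Swap: [18, 78, 87, 76, 21, 66, 77, 73]
Step 2: min=21 at 4
  Swap: [18, 21, 87, 76, 78, 66, 77, 73]
Step 3: min=66 at 5
  Swap: [18, 21, 66, 76, 78, 87, 77, 73]

After 3 steps: [18, 21, 66, 76, 78, 87, 77, 73]


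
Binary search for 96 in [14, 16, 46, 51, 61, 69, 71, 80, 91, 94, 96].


Step 1: lo=0, hi=10, mid=5, val=69
Step 2: lo=6, hi=10, mid=8, val=91
Step 3: lo=9, hi=10, mid=9, val=94
Step 4: lo=10, hi=10, mid=10, val=96

Found at index 10


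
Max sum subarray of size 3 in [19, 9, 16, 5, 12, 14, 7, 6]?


[0:3]: 44
[1:4]: 30
[2:5]: 33
[3:6]: 31
[4:7]: 33
[5:8]: 27

Max: 44 at [0:3]


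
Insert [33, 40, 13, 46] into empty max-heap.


Insert 33: [33]
Insert 40: [40, 33]
Insert 13: [40, 33, 13]
Insert 46: [46, 40, 13, 33]

Final heap: [46, 40, 13, 33]


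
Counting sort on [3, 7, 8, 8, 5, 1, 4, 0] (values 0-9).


Input: [3, 7, 8, 8, 5, 1, 4, 0]
Counts: [1, 1, 0, 1, 1, 1, 0, 1, 2, 0]

Sorted: [0, 1, 3, 4, 5, 7, 8, 8]


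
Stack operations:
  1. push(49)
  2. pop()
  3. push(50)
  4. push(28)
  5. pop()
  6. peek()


push(49) -> [49]
pop()->49, []
push(50) -> [50]
push(28) -> [50, 28]
pop()->28, [50]
peek()->50

Final stack: [50]


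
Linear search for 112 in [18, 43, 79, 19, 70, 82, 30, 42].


i=0: 18!=112
i=1: 43!=112
i=2: 79!=112
i=3: 19!=112
i=4: 70!=112
i=5: 82!=112
i=6: 30!=112
i=7: 42!=112

Not found, 8 comps


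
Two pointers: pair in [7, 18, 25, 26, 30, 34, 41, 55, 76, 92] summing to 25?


lo=0(7)+hi=9(92)=99
lo=0(7)+hi=8(76)=83
lo=0(7)+hi=7(55)=62
lo=0(7)+hi=6(41)=48
lo=0(7)+hi=5(34)=41
lo=0(7)+hi=4(30)=37
lo=0(7)+hi=3(26)=33
lo=0(7)+hi=2(25)=32
lo=0(7)+hi=1(18)=25

Yes: 7+18=25


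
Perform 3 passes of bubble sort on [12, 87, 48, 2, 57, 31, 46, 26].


Initial: [12, 87, 48, 2, 57, 31, 46, 26]
Pass 1: [12, 48, 2, 57, 31, 46, 26, 87] (6 swaps)
Pass 2: [12, 2, 48, 31, 46, 26, 57, 87] (4 swaps)
Pass 3: [2, 12, 31, 46, 26, 48, 57, 87] (4 swaps)

After 3 passes: [2, 12, 31, 46, 26, 48, 57, 87]


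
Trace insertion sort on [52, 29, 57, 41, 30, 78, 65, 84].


Initial: [52, 29, 57, 41, 30, 78, 65, 84]
Insert 29: [29, 52, 57, 41, 30, 78, 65, 84]
Insert 57: [29, 52, 57, 41, 30, 78, 65, 84]
Insert 41: [29, 41, 52, 57, 30, 78, 65, 84]
Insert 30: [29, 30, 41, 52, 57, 78, 65, 84]
Insert 78: [29, 30, 41, 52, 57, 78, 65, 84]
Insert 65: [29, 30, 41, 52, 57, 65, 78, 84]
Insert 84: [29, 30, 41, 52, 57, 65, 78, 84]

Sorted: [29, 30, 41, 52, 57, 65, 78, 84]


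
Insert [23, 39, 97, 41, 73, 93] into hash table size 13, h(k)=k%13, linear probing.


Insert 23: h=10 -> slot 10
Insert 39: h=0 -> slot 0
Insert 97: h=6 -> slot 6
Insert 41: h=2 -> slot 2
Insert 73: h=8 -> slot 8
Insert 93: h=2, 1 probes -> slot 3

Table: [39, None, 41, 93, None, None, 97, None, 73, None, 23, None, None]


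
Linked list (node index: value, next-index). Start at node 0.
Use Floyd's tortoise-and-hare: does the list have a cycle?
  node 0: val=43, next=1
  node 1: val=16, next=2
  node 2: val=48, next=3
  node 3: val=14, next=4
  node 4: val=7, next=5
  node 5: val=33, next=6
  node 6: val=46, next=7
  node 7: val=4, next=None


Floyd's tortoise (slow, +1) and hare (fast, +2):
  init: slow=0, fast=0
  step 1: slow=1, fast=2
  step 2: slow=2, fast=4
  step 3: slow=3, fast=6
  step 4: fast 6->7->None, no cycle

Cycle: no


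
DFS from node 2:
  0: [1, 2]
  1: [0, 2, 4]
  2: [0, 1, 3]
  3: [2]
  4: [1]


Visit 2, push [3, 1, 0]
Visit 0, push [1]
Visit 1, push [4]
Visit 4, push []
Visit 3, push []

DFS order: [2, 0, 1, 4, 3]


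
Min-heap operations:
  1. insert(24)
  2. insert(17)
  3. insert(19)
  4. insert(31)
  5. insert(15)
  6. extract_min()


insert(24) -> [24]
insert(17) -> [17, 24]
insert(19) -> [17, 24, 19]
insert(31) -> [17, 24, 19, 31]
insert(15) -> [15, 17, 19, 31, 24]
extract_min()->15, [17, 24, 19, 31]

Final heap: [17, 24, 19, 31]


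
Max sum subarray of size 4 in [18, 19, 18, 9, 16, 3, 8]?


[0:4]: 64
[1:5]: 62
[2:6]: 46
[3:7]: 36

Max: 64 at [0:4]


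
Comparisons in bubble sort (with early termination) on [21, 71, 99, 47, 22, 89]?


Algorithm: bubble sort (with early termination)
Input: [21, 71, 99, 47, 22, 89]
Sorted: [21, 22, 47, 71, 89, 99]

14


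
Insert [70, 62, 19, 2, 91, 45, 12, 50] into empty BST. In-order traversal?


Insert 70: root
Insert 62: L from 70
Insert 19: L from 70 -> L from 62
Insert 2: L from 70 -> L from 62 -> L from 19
Insert 91: R from 70
Insert 45: L from 70 -> L from 62 -> R from 19
Insert 12: L from 70 -> L from 62 -> L from 19 -> R from 2
Insert 50: L from 70 -> L from 62 -> R from 19 -> R from 45

In-order: [2, 12, 19, 45, 50, 62, 70, 91]


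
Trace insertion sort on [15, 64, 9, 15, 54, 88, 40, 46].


Initial: [15, 64, 9, 15, 54, 88, 40, 46]
Insert 64: [15, 64, 9, 15, 54, 88, 40, 46]
Insert 9: [9, 15, 64, 15, 54, 88, 40, 46]
Insert 15: [9, 15, 15, 64, 54, 88, 40, 46]
Insert 54: [9, 15, 15, 54, 64, 88, 40, 46]
Insert 88: [9, 15, 15, 54, 64, 88, 40, 46]
Insert 40: [9, 15, 15, 40, 54, 64, 88, 46]
Insert 46: [9, 15, 15, 40, 46, 54, 64, 88]

Sorted: [9, 15, 15, 40, 46, 54, 64, 88]


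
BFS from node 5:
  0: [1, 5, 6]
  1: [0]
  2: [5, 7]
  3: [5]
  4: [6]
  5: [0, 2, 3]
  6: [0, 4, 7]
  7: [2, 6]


Visit 5, enqueue [0, 2, 3]
Visit 0, enqueue [1, 6]
Visit 2, enqueue [7]
Visit 3, enqueue []
Visit 1, enqueue []
Visit 6, enqueue [4]
Visit 7, enqueue []
Visit 4, enqueue []

BFS order: [5, 0, 2, 3, 1, 6, 7, 4]


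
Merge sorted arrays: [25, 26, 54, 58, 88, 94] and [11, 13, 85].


Take 11 from B
Take 13 from B
Take 25 from A
Take 26 from A
Take 54 from A
Take 58 from A
Take 85 from B

Merged: [11, 13, 25, 26, 54, 58, 85, 88, 94]


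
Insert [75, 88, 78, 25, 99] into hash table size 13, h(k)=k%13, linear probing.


Insert 75: h=10 -> slot 10
Insert 88: h=10, 1 probes -> slot 11
Insert 78: h=0 -> slot 0
Insert 25: h=12 -> slot 12
Insert 99: h=8 -> slot 8

Table: [78, None, None, None, None, None, None, None, 99, None, 75, 88, 25]


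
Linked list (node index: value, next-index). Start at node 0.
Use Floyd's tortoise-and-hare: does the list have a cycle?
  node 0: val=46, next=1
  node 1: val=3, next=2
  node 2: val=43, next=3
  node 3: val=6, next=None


Floyd's tortoise (slow, +1) and hare (fast, +2):
  init: slow=0, fast=0
  step 1: slow=1, fast=2
  step 2: fast 2->3->None, no cycle

Cycle: no


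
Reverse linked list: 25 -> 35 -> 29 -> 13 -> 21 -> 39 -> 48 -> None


Step 1: curr=25, set curr.next=prev(None) | reversed so far: 25
Step 2: curr=35, set curr.next=prev(25) | reversed so far: 35 -> 25
Step 3: curr=29, set curr.next=prev(35) | reversed so far: 29 -> 35 -> 25
Step 4: curr=13, set curr.next=prev(29) | reversed so far: 13 -> 29 -> 35 -> 25
Step 5: curr=21, set curr.next=prev(13) | reversed so far: 21 -> 13 -> 29 -> 35 -> 25
Step 6: curr=39, set curr.next=prev(21) | reversed so far: 39 -> 21 -> 13 -> 29 -> 35 -> 25
Step 7: curr=48, set curr.next=prev(39) | reversed so far: 48 -> 39 -> 21 -> 13 -> 29 -> 35 -> 25

48 -> 39 -> 21 -> 13 -> 29 -> 35 -> 25 -> None


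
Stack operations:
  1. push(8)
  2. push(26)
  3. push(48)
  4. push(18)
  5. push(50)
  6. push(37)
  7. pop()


push(8) -> [8]
push(26) -> [8, 26]
push(48) -> [8, 26, 48]
push(18) -> [8, 26, 48, 18]
push(50) -> [8, 26, 48, 18, 50]
push(37) -> [8, 26, 48, 18, 50, 37]
pop()->37, [8, 26, 48, 18, 50]

Final stack: [8, 26, 48, 18, 50]


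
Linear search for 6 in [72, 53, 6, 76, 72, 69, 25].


i=0: 72!=6
i=1: 53!=6
i=2: 6==6 found!

Found at 2, 3 comps


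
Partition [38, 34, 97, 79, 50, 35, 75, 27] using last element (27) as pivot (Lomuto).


Pivot: 27
Place pivot at 0: [27, 34, 97, 79, 50, 35, 75, 38]

Partitioned: [27, 34, 97, 79, 50, 35, 75, 38]


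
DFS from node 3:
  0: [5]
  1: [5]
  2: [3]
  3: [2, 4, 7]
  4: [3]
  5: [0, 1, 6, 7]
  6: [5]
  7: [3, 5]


Visit 3, push [7, 4, 2]
Visit 2, push []
Visit 4, push []
Visit 7, push [5]
Visit 5, push [6, 1, 0]
Visit 0, push []
Visit 1, push []
Visit 6, push []

DFS order: [3, 2, 4, 7, 5, 0, 1, 6]


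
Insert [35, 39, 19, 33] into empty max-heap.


Insert 35: [35]
Insert 39: [39, 35]
Insert 19: [39, 35, 19]
Insert 33: [39, 35, 19, 33]

Final heap: [39, 35, 19, 33]


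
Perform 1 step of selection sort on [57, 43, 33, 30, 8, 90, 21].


Initial: [57, 43, 33, 30, 8, 90, 21]
Step 1: min=8 at 4
  Swap: [8, 43, 33, 30, 57, 90, 21]

After 1 step: [8, 43, 33, 30, 57, 90, 21]


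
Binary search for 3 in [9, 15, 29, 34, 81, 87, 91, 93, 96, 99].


Step 1: lo=0, hi=9, mid=4, val=81
Step 2: lo=0, hi=3, mid=1, val=15
Step 3: lo=0, hi=0, mid=0, val=9

Not found


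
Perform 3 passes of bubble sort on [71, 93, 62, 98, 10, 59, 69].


Initial: [71, 93, 62, 98, 10, 59, 69]
Pass 1: [71, 62, 93, 10, 59, 69, 98] (4 swaps)
Pass 2: [62, 71, 10, 59, 69, 93, 98] (4 swaps)
Pass 3: [62, 10, 59, 69, 71, 93, 98] (3 swaps)

After 3 passes: [62, 10, 59, 69, 71, 93, 98]


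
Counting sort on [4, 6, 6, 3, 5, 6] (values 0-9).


Input: [4, 6, 6, 3, 5, 6]
Counts: [0, 0, 0, 1, 1, 1, 3, 0, 0, 0]

Sorted: [3, 4, 5, 6, 6, 6]


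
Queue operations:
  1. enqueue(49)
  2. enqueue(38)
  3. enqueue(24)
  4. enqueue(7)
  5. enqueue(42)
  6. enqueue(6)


enqueue(49) -> [49]
enqueue(38) -> [49, 38]
enqueue(24) -> [49, 38, 24]
enqueue(7) -> [49, 38, 24, 7]
enqueue(42) -> [49, 38, 24, 7, 42]
enqueue(6) -> [49, 38, 24, 7, 42, 6]

Final queue: [49, 38, 24, 7, 42, 6]


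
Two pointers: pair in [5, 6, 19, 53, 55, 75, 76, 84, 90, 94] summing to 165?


lo=0(5)+hi=9(94)=99
lo=1(6)+hi=9(94)=100
lo=2(19)+hi=9(94)=113
lo=3(53)+hi=9(94)=147
lo=4(55)+hi=9(94)=149
lo=5(75)+hi=9(94)=169
lo=5(75)+hi=8(90)=165

Yes: 75+90=165


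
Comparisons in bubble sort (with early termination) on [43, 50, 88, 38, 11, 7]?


Algorithm: bubble sort (with early termination)
Input: [43, 50, 88, 38, 11, 7]
Sorted: [7, 11, 38, 43, 50, 88]

15


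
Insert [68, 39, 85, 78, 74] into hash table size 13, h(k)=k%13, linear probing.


Insert 68: h=3 -> slot 3
Insert 39: h=0 -> slot 0
Insert 85: h=7 -> slot 7
Insert 78: h=0, 1 probes -> slot 1
Insert 74: h=9 -> slot 9

Table: [39, 78, None, 68, None, None, None, 85, None, 74, None, None, None]


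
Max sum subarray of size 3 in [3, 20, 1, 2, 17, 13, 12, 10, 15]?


[0:3]: 24
[1:4]: 23
[2:5]: 20
[3:6]: 32
[4:7]: 42
[5:8]: 35
[6:9]: 37

Max: 42 at [4:7]


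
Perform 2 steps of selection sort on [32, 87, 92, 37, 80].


Initial: [32, 87, 92, 37, 80]
Step 1: min=32 at 0
  Swap: [32, 87, 92, 37, 80]
Step 2: min=37 at 3
  Swap: [32, 37, 92, 87, 80]

After 2 steps: [32, 37, 92, 87, 80]


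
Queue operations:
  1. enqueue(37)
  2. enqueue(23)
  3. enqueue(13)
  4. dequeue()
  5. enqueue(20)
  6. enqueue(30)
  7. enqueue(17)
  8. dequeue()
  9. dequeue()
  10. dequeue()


enqueue(37) -> [37]
enqueue(23) -> [37, 23]
enqueue(13) -> [37, 23, 13]
dequeue()->37, [23, 13]
enqueue(20) -> [23, 13, 20]
enqueue(30) -> [23, 13, 20, 30]
enqueue(17) -> [23, 13, 20, 30, 17]
dequeue()->23, [13, 20, 30, 17]
dequeue()->13, [20, 30, 17]
dequeue()->20, [30, 17]

Final queue: [30, 17]


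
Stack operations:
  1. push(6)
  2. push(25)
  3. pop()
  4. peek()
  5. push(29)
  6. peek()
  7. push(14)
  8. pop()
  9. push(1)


push(6) -> [6]
push(25) -> [6, 25]
pop()->25, [6]
peek()->6
push(29) -> [6, 29]
peek()->29
push(14) -> [6, 29, 14]
pop()->14, [6, 29]
push(1) -> [6, 29, 1]

Final stack: [6, 29, 1]


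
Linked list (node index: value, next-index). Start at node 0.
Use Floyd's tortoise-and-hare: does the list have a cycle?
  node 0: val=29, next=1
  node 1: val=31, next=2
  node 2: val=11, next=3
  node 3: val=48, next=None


Floyd's tortoise (slow, +1) and hare (fast, +2):
  init: slow=0, fast=0
  step 1: slow=1, fast=2
  step 2: fast 2->3->None, no cycle

Cycle: no


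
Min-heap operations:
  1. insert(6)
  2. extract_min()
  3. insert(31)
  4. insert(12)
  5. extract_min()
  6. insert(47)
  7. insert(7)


insert(6) -> [6]
extract_min()->6, []
insert(31) -> [31]
insert(12) -> [12, 31]
extract_min()->12, [31]
insert(47) -> [31, 47]
insert(7) -> [7, 47, 31]

Final heap: [7, 47, 31]


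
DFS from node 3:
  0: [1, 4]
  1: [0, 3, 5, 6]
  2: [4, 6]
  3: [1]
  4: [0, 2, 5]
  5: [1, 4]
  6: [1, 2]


Visit 3, push [1]
Visit 1, push [6, 5, 0]
Visit 0, push [4]
Visit 4, push [5, 2]
Visit 2, push [6]
Visit 6, push []
Visit 5, push []

DFS order: [3, 1, 0, 4, 2, 6, 5]


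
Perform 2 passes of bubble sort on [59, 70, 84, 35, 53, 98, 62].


Initial: [59, 70, 84, 35, 53, 98, 62]
Pass 1: [59, 70, 35, 53, 84, 62, 98] (3 swaps)
Pass 2: [59, 35, 53, 70, 62, 84, 98] (3 swaps)

After 2 passes: [59, 35, 53, 70, 62, 84, 98]


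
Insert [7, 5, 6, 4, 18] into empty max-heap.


Insert 7: [7]
Insert 5: [7, 5]
Insert 6: [7, 5, 6]
Insert 4: [7, 5, 6, 4]
Insert 18: [18, 7, 6, 4, 5]

Final heap: [18, 7, 6, 4, 5]


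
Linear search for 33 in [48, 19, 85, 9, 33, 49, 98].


i=0: 48!=33
i=1: 19!=33
i=2: 85!=33
i=3: 9!=33
i=4: 33==33 found!

Found at 4, 5 comps


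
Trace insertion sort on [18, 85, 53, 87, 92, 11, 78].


Initial: [18, 85, 53, 87, 92, 11, 78]
Insert 85: [18, 85, 53, 87, 92, 11, 78]
Insert 53: [18, 53, 85, 87, 92, 11, 78]
Insert 87: [18, 53, 85, 87, 92, 11, 78]
Insert 92: [18, 53, 85, 87, 92, 11, 78]
Insert 11: [11, 18, 53, 85, 87, 92, 78]
Insert 78: [11, 18, 53, 78, 85, 87, 92]

Sorted: [11, 18, 53, 78, 85, 87, 92]


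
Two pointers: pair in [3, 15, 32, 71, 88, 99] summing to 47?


lo=0(3)+hi=5(99)=102
lo=0(3)+hi=4(88)=91
lo=0(3)+hi=3(71)=74
lo=0(3)+hi=2(32)=35
lo=1(15)+hi=2(32)=47

Yes: 15+32=47


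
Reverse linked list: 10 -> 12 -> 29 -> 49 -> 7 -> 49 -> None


Step 1: curr=10, set curr.next=prev(None) | reversed so far: 10
Step 2: curr=12, set curr.next=prev(10) | reversed so far: 12 -> 10
Step 3: curr=29, set curr.next=prev(12) | reversed so far: 29 -> 12 -> 10
Step 4: curr=49, set curr.next=prev(29) | reversed so far: 49 -> 29 -> 12 -> 10
Step 5: curr=7, set curr.next=prev(49) | reversed so far: 7 -> 49 -> 29 -> 12 -> 10
Step 6: curr=49, set curr.next=prev(7) | reversed so far: 49 -> 7 -> 49 -> 29 -> 12 -> 10

49 -> 7 -> 49 -> 29 -> 12 -> 10 -> None


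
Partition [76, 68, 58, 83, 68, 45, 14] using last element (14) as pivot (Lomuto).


Pivot: 14
Place pivot at 0: [14, 68, 58, 83, 68, 45, 76]

Partitioned: [14, 68, 58, 83, 68, 45, 76]


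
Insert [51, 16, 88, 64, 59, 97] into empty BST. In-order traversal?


Insert 51: root
Insert 16: L from 51
Insert 88: R from 51
Insert 64: R from 51 -> L from 88
Insert 59: R from 51 -> L from 88 -> L from 64
Insert 97: R from 51 -> R from 88

In-order: [16, 51, 59, 64, 88, 97]


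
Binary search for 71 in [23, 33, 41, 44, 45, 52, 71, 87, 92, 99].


Step 1: lo=0, hi=9, mid=4, val=45
Step 2: lo=5, hi=9, mid=7, val=87
Step 3: lo=5, hi=6, mid=5, val=52
Step 4: lo=6, hi=6, mid=6, val=71

Found at index 6


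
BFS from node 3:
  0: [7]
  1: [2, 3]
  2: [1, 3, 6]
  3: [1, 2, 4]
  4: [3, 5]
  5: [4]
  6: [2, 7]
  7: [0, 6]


Visit 3, enqueue [1, 2, 4]
Visit 1, enqueue []
Visit 2, enqueue [6]
Visit 4, enqueue [5]
Visit 6, enqueue [7]
Visit 5, enqueue []
Visit 7, enqueue [0]
Visit 0, enqueue []

BFS order: [3, 1, 2, 4, 6, 5, 7, 0]


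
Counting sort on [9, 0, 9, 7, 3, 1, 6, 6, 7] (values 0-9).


Input: [9, 0, 9, 7, 3, 1, 6, 6, 7]
Counts: [1, 1, 0, 1, 0, 0, 2, 2, 0, 2]

Sorted: [0, 1, 3, 6, 6, 7, 7, 9, 9]


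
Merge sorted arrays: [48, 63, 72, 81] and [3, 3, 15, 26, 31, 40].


Take 3 from B
Take 3 from B
Take 15 from B
Take 26 from B
Take 31 from B
Take 40 from B

Merged: [3, 3, 15, 26, 31, 40, 48, 63, 72, 81]
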